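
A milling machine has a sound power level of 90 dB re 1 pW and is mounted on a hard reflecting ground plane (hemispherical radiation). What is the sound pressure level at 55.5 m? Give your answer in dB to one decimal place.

Free-field hemispherical radiation: L_p = L_w − 10·log₁₀(2π·r²), r = 55.5 m.
2π·r² = 1.935e+04 m², 10·log₁₀ of that is 42.868 dB.
L_p = 90 − 42.868 = 47.13 dB.

47.1 dB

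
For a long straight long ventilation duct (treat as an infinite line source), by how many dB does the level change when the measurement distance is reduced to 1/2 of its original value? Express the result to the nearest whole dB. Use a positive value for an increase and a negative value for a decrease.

+3 dB

A line source loses 3 dB per doubling of distance; generally ΔL = −10·log₁₀(r₂/r₁).
ΔL = −10·log₁₀(0.5) = +3.01 dB.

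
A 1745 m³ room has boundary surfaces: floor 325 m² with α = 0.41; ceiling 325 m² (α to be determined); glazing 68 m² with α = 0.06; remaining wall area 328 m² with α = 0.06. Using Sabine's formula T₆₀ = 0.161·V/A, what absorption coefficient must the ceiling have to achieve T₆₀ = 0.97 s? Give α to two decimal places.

From T₆₀ = 0.161·V/A, the target T₆₀ = 0.97 s needs A = 0.161·1745/0.97 = 289.63 m².
Absorption from the other surfaces = 325·0.41 + 68·0.06 + 328·0.06 = 157.01 m², so the ceiling must supply 132.62 m² over 325 m².
α = 132.62/325 = 0.408.

0.41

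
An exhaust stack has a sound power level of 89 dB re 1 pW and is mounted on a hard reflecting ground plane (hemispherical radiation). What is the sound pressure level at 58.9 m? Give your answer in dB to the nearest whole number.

46 dB

Free-field hemispherical radiation: L_p = L_w − 10·log₁₀(2π·r²), r = 58.9 m.
2π·r² = 2.18e+04 m², 10·log₁₀ of that is 43.384 dB.
L_p = 89 − 43.384 = 45.62 dB.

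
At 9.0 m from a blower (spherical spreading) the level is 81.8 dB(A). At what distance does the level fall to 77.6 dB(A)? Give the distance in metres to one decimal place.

14.6 m

Point-source spreading drops the level by 20·log₁₀(r₂/r₁); inverting, r₂/r₁ = 10^(ΔL/20).
r₂ = 9.0·10^((81.8−77.6)/20) = 9.0·10^(4.2/20) = 14.60 m.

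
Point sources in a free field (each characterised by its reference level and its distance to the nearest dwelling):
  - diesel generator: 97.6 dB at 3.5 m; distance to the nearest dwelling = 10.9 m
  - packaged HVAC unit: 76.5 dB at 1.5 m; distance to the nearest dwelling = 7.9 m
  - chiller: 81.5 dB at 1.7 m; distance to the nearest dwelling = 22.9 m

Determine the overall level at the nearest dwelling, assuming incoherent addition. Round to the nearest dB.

Propagate each source to the receiver with L = L_ref − 20·log₁₀(r/r_ref), then add intensities.
diesel generator: 97.6 − 20·log₁₀(10.9/3.5) = 97.6 − 9.87 = 87.73 dB.
packaged HVAC unit: 76.5 − 20·log₁₀(7.9/1.5) = 76.5 − 14.43 = 62.07 dB.
chiller: 81.5 − 20·log₁₀(22.9/1.7) = 81.5 − 22.59 = 58.91 dB.
Σ 10^(L/10) = 5.957e+08 → L_total = 10·log₁₀(5.957e+08) = 87.75 dB.

88 dB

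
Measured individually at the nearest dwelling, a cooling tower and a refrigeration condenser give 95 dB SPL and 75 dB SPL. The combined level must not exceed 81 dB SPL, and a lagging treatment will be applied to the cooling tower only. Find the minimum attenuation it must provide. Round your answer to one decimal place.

Everything except the cooling tower sums to 10^(75/10) = 3.162e+07 in linear terms, 75.00 dB SPL.
The limit corresponds to 10^(81/10) = 1.259e+08; subtracting the fixed part leaves 9.427e+07 for the cooling tower, i.e. 79.74 dB SPL.
Required insertion loss = 95 − 79.74 = 15.26 dB.

15.3 dB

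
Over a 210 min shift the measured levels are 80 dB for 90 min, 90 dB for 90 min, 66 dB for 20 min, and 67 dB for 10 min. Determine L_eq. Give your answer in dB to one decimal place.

86.7 dB

L_eq = 10·log₁₀[(1/T)·Σ tᵢ·10^(Lᵢ/10)] with T = 210 min.
Σ tᵢ·10^(Lᵢ/10) = 90·10^(80/10) + 90·10^(90/10) + 20·10^(66/10) + 10·10^(67/10) = 9.913e+10.
L_eq = 10·log₁₀(9.913e+10/210) = 86.74 dB.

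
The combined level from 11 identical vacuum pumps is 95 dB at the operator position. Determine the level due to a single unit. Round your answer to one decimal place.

84.6 dB

Dividing the total intensity by 11 lowers the level by 10·log₁₀ 11 = 10.414 dB: L₁ = 95 − 10.414.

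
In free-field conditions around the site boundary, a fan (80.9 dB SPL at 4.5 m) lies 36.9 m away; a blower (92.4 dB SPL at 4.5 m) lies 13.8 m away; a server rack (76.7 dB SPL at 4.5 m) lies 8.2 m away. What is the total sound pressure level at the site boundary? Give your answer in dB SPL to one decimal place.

Apply inverse-square spreading to bring every level to the receiver, then sum 10^(L/10).
fan: 80.9 − 20·log₁₀(36.9/4.5) = 80.9 − 18.28 = 62.62 dB SPL.
blower: 92.4 − 20·log₁₀(13.8/4.5) = 92.4 − 9.73 = 82.67 dB SPL.
server rack: 76.7 − 20·log₁₀(8.2/4.5) = 76.7 − 5.21 = 71.49 dB SPL.
Σ 10^(L/10) = 2.007e+08 → L_total = 10·log₁₀(2.007e+08) = 83.03 dB SPL.

83.0 dB SPL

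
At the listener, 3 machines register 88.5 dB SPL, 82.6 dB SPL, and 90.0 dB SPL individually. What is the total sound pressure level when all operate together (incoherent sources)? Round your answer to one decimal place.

For uncorrelated sources the intensities add, so convert each level to linear form, sum, and take 10·log₁₀ of the total.
Σ 10^(L/10) = 10^(88.5/10) + 10^(82.6/10) + 10^(90.0/10) = 1.890e+09.
L_total = 10·log₁₀(1.890e+09) = 92.76 dB SPL.

92.8 dB SPL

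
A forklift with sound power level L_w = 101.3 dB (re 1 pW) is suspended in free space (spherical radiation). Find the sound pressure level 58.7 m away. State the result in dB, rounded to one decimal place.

Free-field spherical radiation: L_p = L_w − 10·log₁₀(4π·r²), r = 58.7 m.
4π·r² = 4.33e+04 m², 10·log₁₀ of that is 46.365 dB.
L_p = 101.3 − 46.365 = 54.94 dB.

54.9 dB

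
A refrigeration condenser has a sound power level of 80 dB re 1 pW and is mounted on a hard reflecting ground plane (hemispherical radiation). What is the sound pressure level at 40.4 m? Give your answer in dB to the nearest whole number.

40 dB

L_p = L_w − 10·log₁₀(2π·r²) with r = 40.4 m.
2π·r² = 1.026e+04 m², 10·log₁₀ of that is 40.109 dB.
L_p = 80 − 40.109 = 39.89 dB.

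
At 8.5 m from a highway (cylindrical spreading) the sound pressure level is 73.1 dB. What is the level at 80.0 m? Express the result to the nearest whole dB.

Cylindrical spreading from a line source gives a 10·log₁₀(r₂/r₁) drop.
L₂ = 73.1 − 10·log₁₀(80.0/8.5) = 73.1 − 9.737 = 63.36 dB.

63 dB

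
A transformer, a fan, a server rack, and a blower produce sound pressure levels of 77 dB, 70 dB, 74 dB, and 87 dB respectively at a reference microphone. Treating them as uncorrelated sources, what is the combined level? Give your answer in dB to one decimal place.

For uncorrelated sources the intensities add, so convert each level to linear form, sum, and take 10·log₁₀ of the total.
Σ 10^(L/10) = 10^(77/10) + 10^(70/10) + 10^(74/10) + 10^(87/10) = 5.864e+08.
L_total = 10·log₁₀(5.864e+08) = 87.68 dB.

87.7 dB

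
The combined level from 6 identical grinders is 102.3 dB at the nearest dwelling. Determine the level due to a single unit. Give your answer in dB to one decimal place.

94.5 dB

6 equal contributions raise the level by 10·log₁₀ 6 = 7.782 dB, so each unit alone gives 102.3 − 7.782.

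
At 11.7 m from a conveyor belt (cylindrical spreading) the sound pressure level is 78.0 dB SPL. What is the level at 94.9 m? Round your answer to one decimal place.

Line-source attenuation: ΔL = 10·log₁₀(r₂/r₁) = 10·log₁₀(94.9/11.7) = 9.091 dB.
L₂ = 78.0 − 10·log₁₀(94.9/11.7) = 78.0 − 9.091 = 68.91 dB SPL.

68.9 dB SPL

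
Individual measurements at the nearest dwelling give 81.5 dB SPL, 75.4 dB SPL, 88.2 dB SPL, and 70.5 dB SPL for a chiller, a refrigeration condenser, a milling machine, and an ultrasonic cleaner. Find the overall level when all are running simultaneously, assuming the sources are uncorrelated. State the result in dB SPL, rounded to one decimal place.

For uncorrelated sources the intensities add, so convert each level to linear form, sum, and take 10·log₁₀ of the total.
Σ 10^(L/10) = 10^(81.5/10) + 10^(75.4/10) + 10^(88.2/10) + 10^(70.5/10) = 8.478e+08.
L_total = 10·log₁₀(8.478e+08) = 89.28 dB SPL.

89.3 dB SPL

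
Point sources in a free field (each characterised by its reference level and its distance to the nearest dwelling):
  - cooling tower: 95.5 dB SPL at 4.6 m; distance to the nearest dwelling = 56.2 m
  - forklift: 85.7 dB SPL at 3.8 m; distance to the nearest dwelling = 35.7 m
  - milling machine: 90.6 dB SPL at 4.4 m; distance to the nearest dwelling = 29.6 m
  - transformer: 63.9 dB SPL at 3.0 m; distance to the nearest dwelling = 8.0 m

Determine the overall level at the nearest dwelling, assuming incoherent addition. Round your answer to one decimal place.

77.3 dB SPL

Apply inverse-square spreading to bring every level to the receiver, then sum 10^(L/10).
cooling tower: 95.5 − 20·log₁₀(56.2/4.6) = 95.5 − 21.74 = 73.76 dB SPL.
forklift: 85.7 − 20·log₁₀(35.7/3.8) = 85.7 − 19.46 = 66.24 dB SPL.
milling machine: 90.6 − 20·log₁₀(29.6/4.4) = 90.6 − 16.56 = 74.04 dB SPL.
transformer: 63.9 − 20·log₁₀(8.0/3.0) = 63.9 − 8.52 = 55.38 dB SPL.
Σ 10^(L/10) = 5.370e+07 → L_total = 10·log₁₀(5.370e+07) = 77.30 dB SPL.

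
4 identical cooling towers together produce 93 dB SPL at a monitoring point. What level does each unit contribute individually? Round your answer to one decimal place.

87.0 dB SPL

4 equal contributions raise the level by 10·log₁₀ 4 = 6.021 dB, so each unit alone gives 93 − 6.021.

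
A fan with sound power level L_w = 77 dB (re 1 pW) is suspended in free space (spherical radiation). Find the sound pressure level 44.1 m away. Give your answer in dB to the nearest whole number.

33 dB

Free-field spherical radiation: L_p = L_w − 10·log₁₀(4π·r²), r = 44.1 m.
4π·r² = 2.444e+04 m², 10·log₁₀ of that is 43.881 dB.
L_p = 77 − 43.881 = 33.12 dB.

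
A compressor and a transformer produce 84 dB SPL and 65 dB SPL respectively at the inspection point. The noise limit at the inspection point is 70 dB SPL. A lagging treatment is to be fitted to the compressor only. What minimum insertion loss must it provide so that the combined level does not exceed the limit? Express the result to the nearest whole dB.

Fixed contribution from the other source: Σ 10^(L/10) = 10^(65/10) = 3.162e+06 (65.00 dB SPL).
To meet 70 dB SPL overall, the treated compressor may contribute at most 10^(70/10) − 3.162e+06 = 6.838e+06, i.e. 68.35 dB SPL.
So the compressor must be reduced from 84 to 68.35 dB SPL: IL = 15.65 dB.

16 dB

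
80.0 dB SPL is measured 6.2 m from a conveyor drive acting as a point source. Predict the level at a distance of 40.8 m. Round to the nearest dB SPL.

64 dB SPL

Point-source attenuation: ΔL = 20·log₁₀(r₂/r₁) = 20·log₁₀(40.8/6.2) = 16.365 dB.
L₂ = 80.0 − 20·log₁₀(40.8/6.2) = 80.0 − 16.365 = 63.63 dB SPL.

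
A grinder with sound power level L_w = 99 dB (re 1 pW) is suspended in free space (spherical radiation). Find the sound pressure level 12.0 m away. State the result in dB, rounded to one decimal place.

L_p = L_w − 10·log₁₀(4π·r²) with r = 12.0 m.
4π·r² = 1810 m², 10·log₁₀ of that is 32.576 dB.
L_p = 99 − 32.576 = 66.42 dB.

66.4 dB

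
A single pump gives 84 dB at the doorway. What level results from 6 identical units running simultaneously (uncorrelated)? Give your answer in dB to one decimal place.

L_total = L₁ + 10·log₁₀ N for N identical incoherent sources.
L_total = 84 + 10·log₁₀(6) = 84 + 7.782 = 91.78 dB.

91.8 dB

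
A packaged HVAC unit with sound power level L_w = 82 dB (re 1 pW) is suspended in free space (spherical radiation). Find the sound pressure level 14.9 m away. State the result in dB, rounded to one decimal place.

L_p = L_w − 10·log₁₀(4π·r²) with r = 14.9 m.
4π·r² = 2790 m², 10·log₁₀ of that is 34.456 dB.
L_p = 82 − 34.456 = 47.54 dB.

47.5 dB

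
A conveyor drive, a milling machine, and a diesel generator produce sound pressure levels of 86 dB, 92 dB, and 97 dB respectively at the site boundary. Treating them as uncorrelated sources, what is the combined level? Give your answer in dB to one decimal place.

98.4 dB

Incoherent sources combine by intensity addition: L_total = 10·log₁₀(Σ 10^(L_i/10)).
Σ 10^(L/10) = 10^(86/10) + 10^(92/10) + 10^(97/10) = 6.995e+09.
L_total = 10·log₁₀(6.995e+09) = 98.45 dB.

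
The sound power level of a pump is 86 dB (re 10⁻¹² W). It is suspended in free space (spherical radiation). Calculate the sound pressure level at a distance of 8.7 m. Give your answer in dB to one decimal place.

56.2 dB

Free-field spherical radiation: L_p = L_w − 10·log₁₀(4π·r²), r = 8.7 m.
4π·r² = 951.1 m², 10·log₁₀ of that is 29.782 dB.
L_p = 86 − 29.782 = 56.22 dB.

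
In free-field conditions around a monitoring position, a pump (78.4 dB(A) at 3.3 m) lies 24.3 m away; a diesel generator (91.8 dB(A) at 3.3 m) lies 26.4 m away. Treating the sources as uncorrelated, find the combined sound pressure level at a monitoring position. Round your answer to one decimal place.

First find each source's level at the receiver (point-source: −20·log₁₀(r/r_ref)), then combine on an intensity basis.
pump: 78.4 − 20·log₁₀(24.3/3.3) = 78.4 − 17.34 = 61.06 dB(A).
diesel generator: 91.8 − 20·log₁₀(26.4/3.3) = 91.8 − 18.06 = 73.74 dB(A).
Σ 10^(L/10) = 2.493e+07 → L_total = 10·log₁₀(2.493e+07) = 73.97 dB(A).

74.0 dB(A)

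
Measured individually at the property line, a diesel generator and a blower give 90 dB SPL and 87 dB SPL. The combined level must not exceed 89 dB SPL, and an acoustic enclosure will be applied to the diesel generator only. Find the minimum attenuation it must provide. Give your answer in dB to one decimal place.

5.3 dB

The untreated sources together contribute 10^(87/10) = 5.012e+08, i.e. 87.00 dB SPL.
To meet 89 dB SPL overall, the treated diesel generator may contribute at most 10^(89/10) − 5.012e+08 = 2.931e+08, i.e. 84.67 dB SPL.
So the diesel generator must be reduced from 90 to 84.67 dB SPL: IL = 5.33 dB.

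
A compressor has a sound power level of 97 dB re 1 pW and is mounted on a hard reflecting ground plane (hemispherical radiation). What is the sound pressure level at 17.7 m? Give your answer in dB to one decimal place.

L_p = L_w − 10·log₁₀(2π·r²) with r = 17.7 m.
2π·r² = 1968 m², 10·log₁₀ of that is 32.941 dB.
L_p = 97 − 32.941 = 64.06 dB.

64.1 dB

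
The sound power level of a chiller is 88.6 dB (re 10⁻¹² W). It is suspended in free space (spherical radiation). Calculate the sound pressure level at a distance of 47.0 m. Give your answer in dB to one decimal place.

The power spreads over a sphere of area 4π·r², so L_p = L_w − 10·log₁₀(4π·r²).
4π·r² = 2.776e+04 m², 10·log₁₀ of that is 44.434 dB.
L_p = 88.6 − 44.434 = 44.17 dB.

44.2 dB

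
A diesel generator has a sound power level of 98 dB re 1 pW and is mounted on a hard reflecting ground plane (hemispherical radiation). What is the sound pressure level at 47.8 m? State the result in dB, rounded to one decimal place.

Free-field hemispherical radiation: L_p = L_w − 10·log₁₀(2π·r²), r = 47.8 m.
2π·r² = 1.436e+04 m², 10·log₁₀ of that is 41.570 dB.
L_p = 98 − 41.570 = 56.43 dB.

56.4 dB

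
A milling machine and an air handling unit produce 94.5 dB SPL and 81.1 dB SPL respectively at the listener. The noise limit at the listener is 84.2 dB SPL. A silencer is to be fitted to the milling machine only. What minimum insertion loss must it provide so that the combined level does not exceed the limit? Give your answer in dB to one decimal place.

The untreated sources together contribute 10^(81.1/10) = 1.288e+08, i.e. 81.10 dB SPL.
The limit corresponds to 10^(84.2/10) = 2.630e+08; subtracting the fixed part leaves 1.342e+08 for the milling machine, i.e. 81.28 dB SPL.
Required insertion loss = 94.5 − 81.28 = 13.22 dB.

13.2 dB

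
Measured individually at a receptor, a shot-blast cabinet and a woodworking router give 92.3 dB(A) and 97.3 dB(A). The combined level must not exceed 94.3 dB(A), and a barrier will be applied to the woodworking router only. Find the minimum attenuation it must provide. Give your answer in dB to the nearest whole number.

7 dB

Everything except the woodworking router sums to 10^(92.3/10) = 1.698e+09 in linear terms, 92.30 dB(A).
To meet 94.3 dB(A) overall, the treated woodworking router may contribute at most 10^(94.3/10) − 1.698e+09 = 9.933e+08, i.e. 89.97 dB(A).
Required insertion loss = 97.3 − 89.97 = 7.33 dB.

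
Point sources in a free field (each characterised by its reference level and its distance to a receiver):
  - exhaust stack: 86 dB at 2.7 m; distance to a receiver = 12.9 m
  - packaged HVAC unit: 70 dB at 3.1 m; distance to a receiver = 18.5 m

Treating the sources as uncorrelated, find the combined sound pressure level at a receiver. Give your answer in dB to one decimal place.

72.5 dB

Apply inverse-square spreading to bring every level to the receiver, then sum 10^(L/10).
exhaust stack: 86 − 20·log₁₀(12.9/2.7) = 86 − 13.58 = 72.42 dB.
packaged HVAC unit: 70 − 20·log₁₀(18.5/3.1) = 70 − 15.52 = 54.48 dB.
Σ 10^(L/10) = 1.772e+07 → L_total = 10·log₁₀(1.772e+07) = 72.48 dB.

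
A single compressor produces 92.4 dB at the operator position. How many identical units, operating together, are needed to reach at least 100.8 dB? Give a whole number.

7

The shortfall is 100.8 − 92.4 = 8.4 dB, and N units add 10·log₁₀ N, so need 10·log₁₀ N ≥ 8.4.
N ≥ 10^(8.4/10) = 6.918, so N = 7.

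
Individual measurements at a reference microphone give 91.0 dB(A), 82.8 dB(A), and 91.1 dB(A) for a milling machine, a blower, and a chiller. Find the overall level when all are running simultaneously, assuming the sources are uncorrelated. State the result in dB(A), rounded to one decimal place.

Incoherent sources combine by intensity addition: L_total = 10·log₁₀(Σ 10^(L_i/10)).
Σ 10^(L/10) = 10^(91.0/10) + 10^(82.8/10) + 10^(91.1/10) = 2.738e+09.
L_total = 10·log₁₀(2.738e+09) = 94.37 dB(A).

94.4 dB(A)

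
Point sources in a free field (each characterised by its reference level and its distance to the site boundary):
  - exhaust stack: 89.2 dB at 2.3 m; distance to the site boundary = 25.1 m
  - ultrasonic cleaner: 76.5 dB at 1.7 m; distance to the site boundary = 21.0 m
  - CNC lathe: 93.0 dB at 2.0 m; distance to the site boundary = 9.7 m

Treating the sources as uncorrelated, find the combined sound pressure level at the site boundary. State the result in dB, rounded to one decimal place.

79.6 dB

Apply inverse-square spreading to bring every level to the receiver, then sum 10^(L/10).
exhaust stack: 89.2 − 20·log₁₀(25.1/2.3) = 89.2 − 20.76 = 68.44 dB.
ultrasonic cleaner: 76.5 − 20·log₁₀(21.0/1.7) = 76.5 − 21.84 = 54.66 dB.
CNC lathe: 93.0 − 20·log₁₀(9.7/2.0) = 93.0 − 13.71 = 79.29 dB.
Σ 10^(L/10) = 9.210e+07 → L_total = 10·log₁₀(9.210e+07) = 79.64 dB.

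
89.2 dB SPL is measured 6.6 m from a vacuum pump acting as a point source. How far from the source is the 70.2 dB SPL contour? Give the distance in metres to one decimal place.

For a point source L₁ − L₂ = 20·log₁₀(r₂/r₁), so r₂ = r₁·10^((L₁−L₂)/20).
r₂ = 6.6·10^((89.2−70.2)/20) = 6.6·10^(19.0/20) = 58.82 m.

58.8 m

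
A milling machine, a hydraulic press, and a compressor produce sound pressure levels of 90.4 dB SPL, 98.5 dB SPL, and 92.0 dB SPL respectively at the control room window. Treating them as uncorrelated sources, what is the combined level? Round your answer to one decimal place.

Incoherent sources combine by intensity addition: L_total = 10·log₁₀(Σ 10^(L_i/10)).
Σ 10^(L/10) = 10^(90.4/10) + 10^(98.5/10) + 10^(92.0/10) = 9.761e+09.
L_total = 10·log₁₀(9.761e+09) = 99.89 dB SPL.

99.9 dB SPL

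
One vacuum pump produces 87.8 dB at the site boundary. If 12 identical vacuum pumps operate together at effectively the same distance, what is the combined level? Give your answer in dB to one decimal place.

N identical incoherent sources raise the level by 10·log₁₀ N.
L_total = 87.8 + 10·log₁₀(12) = 87.8 + 10.792 = 98.59 dB.

98.6 dB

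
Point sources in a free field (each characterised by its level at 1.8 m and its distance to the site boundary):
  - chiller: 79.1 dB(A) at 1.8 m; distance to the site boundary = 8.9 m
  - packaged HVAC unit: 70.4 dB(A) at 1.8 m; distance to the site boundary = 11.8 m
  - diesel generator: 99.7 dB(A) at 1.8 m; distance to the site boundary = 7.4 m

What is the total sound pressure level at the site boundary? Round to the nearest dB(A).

87 dB(A)

First find each source's level at the receiver (point-source: −20·log₁₀(r/r_ref)), then combine on an intensity basis.
chiller: 79.1 − 20·log₁₀(8.9/1.8) = 79.1 − 13.88 = 65.22 dB(A).
packaged HVAC unit: 70.4 − 20·log₁₀(11.8/1.8) = 70.4 − 16.33 = 54.07 dB(A).
diesel generator: 99.7 − 20·log₁₀(7.4/1.8) = 99.7 − 12.28 = 87.42 dB(A).
Σ 10^(L/10) = 5.558e+08 → L_total = 10·log₁₀(5.558e+08) = 87.45 dB(A).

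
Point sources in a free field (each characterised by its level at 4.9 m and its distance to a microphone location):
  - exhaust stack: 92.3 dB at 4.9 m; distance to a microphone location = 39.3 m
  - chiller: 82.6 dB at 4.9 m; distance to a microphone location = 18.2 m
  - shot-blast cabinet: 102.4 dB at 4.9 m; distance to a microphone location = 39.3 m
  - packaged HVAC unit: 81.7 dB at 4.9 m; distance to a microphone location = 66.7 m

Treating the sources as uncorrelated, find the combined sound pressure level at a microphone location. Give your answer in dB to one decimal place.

Apply inverse-square spreading to bring every level to the receiver, then sum 10^(L/10).
exhaust stack: 92.3 − 20·log₁₀(39.3/4.9) = 92.3 − 18.08 = 74.22 dB.
chiller: 82.6 − 20·log₁₀(18.2/4.9) = 82.6 − 11.40 = 71.20 dB.
shot-blast cabinet: 102.4 − 20·log₁₀(39.3/4.9) = 102.4 − 18.08 = 84.32 dB.
packaged HVAC unit: 81.7 − 20·log₁₀(66.7/4.9) = 81.7 − 22.68 = 59.02 dB.
Σ 10^(L/10) = 3.105e+08 → L_total = 10·log₁₀(3.105e+08) = 84.92 dB.

84.9 dB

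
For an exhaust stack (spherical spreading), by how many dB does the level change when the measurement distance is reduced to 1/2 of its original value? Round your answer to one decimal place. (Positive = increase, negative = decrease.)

+6.0 dB

A point source loses 6 dB per doubling of distance; generally ΔL = −20·log₁₀(r₂/r₁).
ΔL = −20·log₁₀(0.5) = +6.02 dB.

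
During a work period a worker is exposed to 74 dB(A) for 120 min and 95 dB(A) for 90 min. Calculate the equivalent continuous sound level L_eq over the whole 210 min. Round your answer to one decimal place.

Weight each interval's intensity by its duration and average over T = 210 min:
Σ tᵢ·10^(Lᵢ/10) = 120·10^(74/10) + 90·10^(95/10) = 2.876e+11.
L_eq = 10·log₁₀(2.876e+11/210) = 91.37 dB(A).

91.4 dB(A)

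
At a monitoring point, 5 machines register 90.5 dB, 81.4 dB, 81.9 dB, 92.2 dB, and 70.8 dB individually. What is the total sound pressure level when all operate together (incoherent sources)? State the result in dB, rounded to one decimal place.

94.9 dB

For uncorrelated sources the intensities add, so convert each level to linear form, sum, and take 10·log₁₀ of the total.
Σ 10^(L/10) = 10^(90.5/10) + 10^(81.4/10) + 10^(81.9/10) + 10^(92.2/10) + 10^(70.8/10) = 3.087e+09.
L_total = 10·log₁₀(3.087e+09) = 94.89 dB.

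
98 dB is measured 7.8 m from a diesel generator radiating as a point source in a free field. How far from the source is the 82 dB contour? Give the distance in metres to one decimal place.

49.2 m

For a point source L₁ − L₂ = 20·log₁₀(r₂/r₁), so r₂ = r₁·10^((L₁−L₂)/20).
r₂ = 7.8·10^((98−82)/20) = 7.8·10^(16.0/20) = 49.21 m.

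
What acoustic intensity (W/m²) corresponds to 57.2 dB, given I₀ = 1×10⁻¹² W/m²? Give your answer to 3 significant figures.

5.25e-07 W/m²

I/I₀ = 10^(57.2/10) = 5.248e+05, so I = 5.248e+05 × 10⁻¹² W/m².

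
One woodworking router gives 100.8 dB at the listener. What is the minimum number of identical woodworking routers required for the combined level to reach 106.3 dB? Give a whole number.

The shortfall is 106.3 − 100.8 = 5.5 dB, and N units add 10·log₁₀ N, so need 10·log₁₀ N ≥ 5.5.
N ≥ 10^(5.5/10) = 3.548, so N = 4.

4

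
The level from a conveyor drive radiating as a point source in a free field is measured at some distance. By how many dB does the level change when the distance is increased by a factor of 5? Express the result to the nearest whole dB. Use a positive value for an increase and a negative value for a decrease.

With spherical spreading the level changes by −20·log₁₀(r₂/r₁).
ΔL = −20·log₁₀(5) = -13.98 dB.

-14 dB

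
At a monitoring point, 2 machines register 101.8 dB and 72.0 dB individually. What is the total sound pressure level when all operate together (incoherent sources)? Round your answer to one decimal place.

101.8 dB

Incoherent sources combine by intensity addition: L_total = 10·log₁₀(Σ 10^(L_i/10)).
Σ 10^(L/10) = 10^(101.8/10) + 10^(72.0/10) = 1.515e+10.
L_total = 10·log₁₀(1.515e+10) = 101.80 dB.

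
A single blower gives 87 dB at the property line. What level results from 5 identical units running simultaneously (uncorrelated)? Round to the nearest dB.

94 dB

With 5 equal, uncorrelated contributions the intensity is 5× that of one unit, giving a rise of 10·log₁₀ 5.
L_total = 87 + 10·log₁₀(5) = 87 + 6.990 = 93.99 dB.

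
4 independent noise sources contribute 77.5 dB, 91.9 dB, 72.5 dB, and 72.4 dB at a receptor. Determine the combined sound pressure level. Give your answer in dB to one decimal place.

92.1 dB

Incoherent sources combine by intensity addition: L_total = 10·log₁₀(Σ 10^(L_i/10)).
Σ 10^(L/10) = 10^(77.5/10) + 10^(91.9/10) + 10^(72.5/10) + 10^(72.4/10) = 1.640e+09.
L_total = 10·log₁₀(1.640e+09) = 92.15 dB.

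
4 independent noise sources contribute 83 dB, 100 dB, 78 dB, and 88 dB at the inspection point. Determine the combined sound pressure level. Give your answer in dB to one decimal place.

100.4 dB

For uncorrelated sources the intensities add, so convert each level to linear form, sum, and take 10·log₁₀ of the total.
Σ 10^(L/10) = 10^(83/10) + 10^(100/10) + 10^(78/10) + 10^(88/10) = 1.089e+10.
L_total = 10·log₁₀(1.089e+10) = 100.37 dB.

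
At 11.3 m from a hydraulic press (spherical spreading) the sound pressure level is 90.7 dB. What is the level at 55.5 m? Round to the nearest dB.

Spherical spreading from a point source gives a 20·log₁₀(r₂/r₁) drop.
L₂ = 90.7 − 20·log₁₀(55.5/11.3) = 90.7 − 13.824 = 76.88 dB.

77 dB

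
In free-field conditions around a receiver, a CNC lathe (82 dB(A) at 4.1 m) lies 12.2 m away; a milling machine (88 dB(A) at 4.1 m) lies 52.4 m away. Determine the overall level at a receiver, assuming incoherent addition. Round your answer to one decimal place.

Propagate each source to the receiver with L = L_ref − 20·log₁₀(r/r_ref), then add intensities.
CNC lathe: 82 − 20·log₁₀(12.2/4.1) = 82 − 9.47 = 72.53 dB(A).
milling machine: 88 − 20·log₁₀(52.4/4.1) = 88 − 22.13 = 65.87 dB(A).
Σ 10^(L/10) = 2.176e+07 → L_total = 10·log₁₀(2.176e+07) = 73.38 dB(A).

73.4 dB(A)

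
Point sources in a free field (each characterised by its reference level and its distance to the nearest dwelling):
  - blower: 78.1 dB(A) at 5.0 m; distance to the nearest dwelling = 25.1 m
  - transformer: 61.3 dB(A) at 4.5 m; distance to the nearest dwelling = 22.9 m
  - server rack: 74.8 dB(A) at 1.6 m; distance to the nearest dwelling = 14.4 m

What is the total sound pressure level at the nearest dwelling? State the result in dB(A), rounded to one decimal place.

First find each source's level at the receiver (point-source: −20·log₁₀(r/r_ref)), then combine on an intensity basis.
blower: 78.1 − 20·log₁₀(25.1/5.0) = 78.1 − 14.01 = 64.09 dB(A).
transformer: 61.3 − 20·log₁₀(22.9/4.5) = 61.3 − 14.13 = 47.17 dB(A).
server rack: 74.8 − 20·log₁₀(14.4/1.6) = 74.8 − 19.08 = 55.72 dB(A).
Σ 10^(L/10) = 2.987e+06 → L_total = 10·log₁₀(2.987e+06) = 64.75 dB(A).

64.8 dB(A)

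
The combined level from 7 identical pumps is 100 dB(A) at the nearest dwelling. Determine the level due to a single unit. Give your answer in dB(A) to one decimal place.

91.5 dB(A)

For N identical incoherent sources L_total = L₁ + 10·log₁₀ N, so L₁ = 100 − 10·log₁₀(7) = 100 − 8.451.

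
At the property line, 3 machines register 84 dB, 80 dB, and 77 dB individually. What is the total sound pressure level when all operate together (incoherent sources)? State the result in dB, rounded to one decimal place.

Incoherent sources combine by intensity addition: L_total = 10·log₁₀(Σ 10^(L_i/10)).
Σ 10^(L/10) = 10^(84/10) + 10^(80/10) + 10^(77/10) = 4.013e+08.
L_total = 10·log₁₀(4.013e+08) = 86.03 dB.

86.0 dB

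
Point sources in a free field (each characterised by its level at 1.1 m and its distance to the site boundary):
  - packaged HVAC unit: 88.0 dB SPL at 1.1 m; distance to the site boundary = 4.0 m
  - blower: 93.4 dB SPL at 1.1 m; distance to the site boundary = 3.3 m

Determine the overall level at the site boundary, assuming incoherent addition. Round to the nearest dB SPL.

85 dB SPL

Apply inverse-square spreading to bring every level to the receiver, then sum 10^(L/10).
packaged HVAC unit: 88.0 − 20·log₁₀(4.0/1.1) = 88.0 − 11.21 = 76.79 dB SPL.
blower: 93.4 − 20·log₁₀(3.3/1.1) = 93.4 − 9.54 = 83.86 dB SPL.
Σ 10^(L/10) = 2.908e+08 → L_total = 10·log₁₀(2.908e+08) = 84.64 dB SPL.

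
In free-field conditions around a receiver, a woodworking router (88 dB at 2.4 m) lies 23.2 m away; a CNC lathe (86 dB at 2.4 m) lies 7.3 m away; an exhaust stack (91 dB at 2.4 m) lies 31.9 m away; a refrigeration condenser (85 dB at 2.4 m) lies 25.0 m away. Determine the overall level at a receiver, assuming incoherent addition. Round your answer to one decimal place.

Apply inverse-square spreading to bring every level to the receiver, then sum 10^(L/10).
woodworking router: 88 − 20·log₁₀(23.2/2.4) = 88 − 19.71 = 68.29 dB.
CNC lathe: 86 − 20·log₁₀(7.3/2.4) = 86 − 9.66 = 76.34 dB.
exhaust stack: 91 − 20·log₁₀(31.9/2.4) = 91 − 22.47 = 68.53 dB.
refrigeration condenser: 85 − 20·log₁₀(25.0/2.4) = 85 − 20.35 = 64.65 dB.
Σ 10^(L/10) = 5.982e+07 → L_total = 10·log₁₀(5.982e+07) = 77.77 dB.

77.8 dB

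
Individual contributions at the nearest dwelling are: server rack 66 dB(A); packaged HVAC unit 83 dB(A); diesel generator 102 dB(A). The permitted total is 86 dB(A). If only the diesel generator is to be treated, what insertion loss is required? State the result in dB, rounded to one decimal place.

19.1 dB

The untreated sources together contribute 10^(66/10) + 10^(83/10) = 2.035e+08, i.e. 83.09 dB(A).
To meet 86 dB(A) overall, the treated diesel generator may contribute at most 10^(86/10) − 2.035e+08 = 1.946e+08, i.e. 82.89 dB(A).
So the diesel generator must be reduced from 102 to 82.89 dB(A): IL = 19.11 dB.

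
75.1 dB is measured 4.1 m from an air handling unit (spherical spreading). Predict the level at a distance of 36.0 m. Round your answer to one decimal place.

Spherical spreading from a point source gives a 20·log₁₀(r₂/r₁) drop.
L₂ = 75.1 − 20·log₁₀(36.0/4.1) = 75.1 − 18.870 = 56.23 dB.

56.2 dB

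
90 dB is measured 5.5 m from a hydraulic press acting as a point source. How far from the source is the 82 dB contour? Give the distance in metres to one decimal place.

For a point source L₁ − L₂ = 20·log₁₀(r₂/r₁), so r₂ = r₁·10^((L₁−L₂)/20).
r₂ = 5.5·10^((90−82)/20) = 5.5·10^(8.0/20) = 13.82 m.

13.8 m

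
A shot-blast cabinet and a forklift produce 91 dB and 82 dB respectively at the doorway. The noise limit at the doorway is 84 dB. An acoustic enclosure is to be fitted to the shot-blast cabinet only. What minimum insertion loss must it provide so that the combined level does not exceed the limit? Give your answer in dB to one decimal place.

11.3 dB

The untreated sources together contribute 10^(82/10) = 1.585e+08, i.e. 82.00 dB.
The limit corresponds to 10^(84/10) = 2.512e+08; subtracting the fixed part leaves 9.270e+07 for the shot-blast cabinet, i.e. 79.67 dB.
So the shot-blast cabinet must be reduced from 91 to 79.67 dB: IL = 11.33 dB.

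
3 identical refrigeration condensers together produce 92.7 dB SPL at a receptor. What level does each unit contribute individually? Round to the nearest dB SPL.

88 dB SPL

3 equal contributions raise the level by 10·log₁₀ 3 = 4.771 dB, so each unit alone gives 92.7 − 4.771.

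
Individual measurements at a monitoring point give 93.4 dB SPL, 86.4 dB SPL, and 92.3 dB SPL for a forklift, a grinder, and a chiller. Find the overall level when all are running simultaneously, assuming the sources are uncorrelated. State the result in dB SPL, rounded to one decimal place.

96.4 dB SPL

For uncorrelated sources the intensities add, so convert each level to linear form, sum, and take 10·log₁₀ of the total.
Σ 10^(L/10) = 10^(93.4/10) + 10^(86.4/10) + 10^(92.3/10) = 4.323e+09.
L_total = 10·log₁₀(4.323e+09) = 96.36 dB SPL.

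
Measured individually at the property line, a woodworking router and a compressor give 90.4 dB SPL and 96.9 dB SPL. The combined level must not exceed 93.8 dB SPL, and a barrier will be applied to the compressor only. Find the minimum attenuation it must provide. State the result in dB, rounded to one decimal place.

5.8 dB

Everything except the compressor sums to 10^(90.4/10) = 1.096e+09 in linear terms, 90.40 dB SPL.
To meet 93.8 dB SPL overall, the treated compressor may contribute at most 10^(93.8/10) − 1.096e+09 = 1.302e+09, i.e. 91.15 dB SPL.
Required insertion loss = 96.9 − 91.15 = 5.75 dB.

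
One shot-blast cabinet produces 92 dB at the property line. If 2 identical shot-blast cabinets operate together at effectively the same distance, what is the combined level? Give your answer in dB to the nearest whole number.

95 dB

N identical incoherent sources raise the level by 10·log₁₀ N.
L_total = 92 + 10·log₁₀(2) = 92 + 3.010 = 95.01 dB.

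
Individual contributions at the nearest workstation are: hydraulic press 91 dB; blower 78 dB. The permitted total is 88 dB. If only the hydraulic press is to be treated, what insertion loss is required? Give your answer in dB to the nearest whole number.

Fixed contribution from the other source: Σ 10^(L/10) = 10^(78/10) = 6.310e+07 (78.00 dB).
To meet 88 dB overall, the treated hydraulic press may contribute at most 10^(88/10) − 6.310e+07 = 5.679e+08, i.e. 87.54 dB.
So the hydraulic press must be reduced from 91 to 87.54 dB: IL = 3.46 dB.

3 dB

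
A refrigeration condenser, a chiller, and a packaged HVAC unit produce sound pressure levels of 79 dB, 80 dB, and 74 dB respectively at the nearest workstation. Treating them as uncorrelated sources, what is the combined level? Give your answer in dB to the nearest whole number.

Incoherent sources combine by intensity addition: L_total = 10·log₁₀(Σ 10^(L_i/10)).
Σ 10^(L/10) = 10^(79/10) + 10^(80/10) + 10^(74/10) = 2.046e+08.
L_total = 10·log₁₀(2.046e+08) = 83.11 dB.

83 dB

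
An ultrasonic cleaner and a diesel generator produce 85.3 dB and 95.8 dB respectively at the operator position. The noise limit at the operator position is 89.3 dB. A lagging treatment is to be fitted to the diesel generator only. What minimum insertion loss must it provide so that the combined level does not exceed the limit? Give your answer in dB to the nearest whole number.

9 dB

Everything except the diesel generator sums to 10^(85.3/10) = 3.388e+08 in linear terms, 85.30 dB.
The limit corresponds to 10^(89.3/10) = 8.511e+08; subtracting the fixed part leaves 5.123e+08 for the diesel generator, i.e. 87.10 dB.
So the diesel generator must be reduced from 95.8 to 87.10 dB: IL = 8.70 dB.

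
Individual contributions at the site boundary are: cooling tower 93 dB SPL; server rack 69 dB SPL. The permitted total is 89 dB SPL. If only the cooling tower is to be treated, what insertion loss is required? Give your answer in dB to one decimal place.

4.0 dB

Everything except the cooling tower sums to 10^(69/10) = 7.943e+06 in linear terms, 69.00 dB SPL.
To meet 89 dB SPL overall, the treated cooling tower may contribute at most 10^(89/10) − 7.943e+06 = 7.864e+08, i.e. 88.96 dB SPL.
So the cooling tower must be reduced from 93 to 88.96 dB SPL: IL = 4.04 dB.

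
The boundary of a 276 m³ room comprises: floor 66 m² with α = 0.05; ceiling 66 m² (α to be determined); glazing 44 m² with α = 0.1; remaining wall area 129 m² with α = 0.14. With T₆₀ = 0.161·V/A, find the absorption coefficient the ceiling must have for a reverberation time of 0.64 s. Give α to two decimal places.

0.66

Required total absorption A = 0.161·276/0.64 = 69.43 m².
Absorption from the other surfaces = 66·0.05 + 44·0.1 + 129·0.14 = 25.76 m², so the ceiling must supply 43.67 m² over 66 m².
α = 43.67/66 = 0.662.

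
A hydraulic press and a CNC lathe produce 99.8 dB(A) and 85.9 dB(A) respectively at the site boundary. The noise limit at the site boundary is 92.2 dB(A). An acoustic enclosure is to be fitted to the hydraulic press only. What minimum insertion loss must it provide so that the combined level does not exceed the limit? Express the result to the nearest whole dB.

9 dB

Everything except the hydraulic press sums to 10^(85.9/10) = 3.890e+08 in linear terms, 85.90 dB(A).
To meet 92.2 dB(A) overall, the treated hydraulic press may contribute at most 10^(92.2/10) − 3.890e+08 = 1.271e+09, i.e. 91.04 dB(A).
Required insertion loss = 99.8 − 91.04 = 8.76 dB.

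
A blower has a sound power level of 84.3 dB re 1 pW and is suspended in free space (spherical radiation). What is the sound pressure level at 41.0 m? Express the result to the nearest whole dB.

Free-field spherical radiation: L_p = L_w − 10·log₁₀(4π·r²), r = 41.0 m.
4π·r² = 2.112e+04 m², 10·log₁₀ of that is 43.248 dB.
L_p = 84.3 − 43.248 = 41.05 dB.

41 dB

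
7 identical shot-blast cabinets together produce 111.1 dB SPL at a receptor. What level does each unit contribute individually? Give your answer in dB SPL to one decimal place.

102.6 dB SPL

7 equal contributions raise the level by 10·log₁₀ 7 = 8.451 dB, so each unit alone gives 111.1 − 8.451.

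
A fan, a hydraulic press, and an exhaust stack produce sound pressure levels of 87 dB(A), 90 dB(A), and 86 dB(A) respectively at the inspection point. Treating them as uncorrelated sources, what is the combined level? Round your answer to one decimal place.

Incoherent sources combine by intensity addition: L_total = 10·log₁₀(Σ 10^(L_i/10)).
Σ 10^(L/10) = 10^(87/10) + 10^(90/10) + 10^(86/10) = 1.899e+09.
L_total = 10·log₁₀(1.899e+09) = 92.79 dB(A).

92.8 dB(A)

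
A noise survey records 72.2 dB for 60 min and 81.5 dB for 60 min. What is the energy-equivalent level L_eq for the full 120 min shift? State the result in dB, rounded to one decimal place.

79.0 dB

Weight each interval's intensity by its duration and average over T = 120 min:
Σ tᵢ·10^(Lᵢ/10) = 60·10^(72.2/10) + 60·10^(81.5/10) = 9.471e+09.
L_eq = 10·log₁₀(9.471e+09/120) = 78.97 dB.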